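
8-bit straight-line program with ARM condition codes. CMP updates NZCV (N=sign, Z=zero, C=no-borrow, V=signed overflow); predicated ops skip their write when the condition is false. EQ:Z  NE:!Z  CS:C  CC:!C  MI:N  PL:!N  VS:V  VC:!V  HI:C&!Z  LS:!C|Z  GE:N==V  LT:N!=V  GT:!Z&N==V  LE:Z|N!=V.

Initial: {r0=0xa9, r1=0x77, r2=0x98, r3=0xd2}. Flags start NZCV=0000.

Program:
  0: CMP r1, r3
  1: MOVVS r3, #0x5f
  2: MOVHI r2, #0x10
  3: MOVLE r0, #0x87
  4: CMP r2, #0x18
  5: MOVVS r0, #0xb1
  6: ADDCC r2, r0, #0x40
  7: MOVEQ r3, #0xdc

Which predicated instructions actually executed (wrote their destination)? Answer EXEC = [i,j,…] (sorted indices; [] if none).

[0] flags=1001 → (cmp)
[1] flags=1001 VS?T → r3=0x5f
[2] flags=1001 HI?F → skip
[3] flags=1001 LE?F → skip
[4] flags=1010 → (cmp)
[5] flags=1010 VS?F → skip
[6] flags=1010 CC?F → skip
[7] flags=1010 EQ?F → skip

EXEC = [1]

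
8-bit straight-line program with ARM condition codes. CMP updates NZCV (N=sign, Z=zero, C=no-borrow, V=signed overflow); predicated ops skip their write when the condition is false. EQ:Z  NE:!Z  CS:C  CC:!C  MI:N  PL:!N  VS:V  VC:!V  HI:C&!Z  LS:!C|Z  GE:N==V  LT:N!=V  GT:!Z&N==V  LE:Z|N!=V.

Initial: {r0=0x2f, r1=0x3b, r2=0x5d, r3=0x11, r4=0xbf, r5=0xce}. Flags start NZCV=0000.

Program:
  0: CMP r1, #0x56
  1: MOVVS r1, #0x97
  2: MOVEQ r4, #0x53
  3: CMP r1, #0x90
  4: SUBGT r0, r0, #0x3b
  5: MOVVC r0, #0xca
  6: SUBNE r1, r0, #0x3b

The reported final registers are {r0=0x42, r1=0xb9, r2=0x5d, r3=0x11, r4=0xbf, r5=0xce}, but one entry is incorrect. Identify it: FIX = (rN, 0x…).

0: ✓ CMP  NZCV=1000
1: · MOVVS
2: · MOVEQ
3: ✓ CMP  NZCV=1001
4: ✓ SUBGT  r0←0xf4
5: · MOVVC
6: ✓ SUBNE  r1←0xb9

FIX = (r0, 0xf4)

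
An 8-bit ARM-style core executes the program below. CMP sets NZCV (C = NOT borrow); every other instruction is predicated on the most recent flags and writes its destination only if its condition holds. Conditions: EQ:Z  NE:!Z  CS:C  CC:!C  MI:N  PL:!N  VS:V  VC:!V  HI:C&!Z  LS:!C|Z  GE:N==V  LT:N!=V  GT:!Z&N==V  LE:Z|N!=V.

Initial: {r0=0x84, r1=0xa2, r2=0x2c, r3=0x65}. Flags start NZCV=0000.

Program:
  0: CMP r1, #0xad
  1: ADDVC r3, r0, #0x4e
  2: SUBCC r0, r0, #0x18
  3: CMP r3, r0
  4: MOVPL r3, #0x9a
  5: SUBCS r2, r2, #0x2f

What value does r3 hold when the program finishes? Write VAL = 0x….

VAL = 0x9a

[0] flags=1000 → (cmp)
[1] flags=1000 VC?T → r3=0xd2
[2] flags=1000 CC?T → r0=0x6c
[3] flags=0011 → (cmp)
[4] flags=0011 PL?T → r3=0x9a
[5] flags=0011 CS?T → r2=0xfd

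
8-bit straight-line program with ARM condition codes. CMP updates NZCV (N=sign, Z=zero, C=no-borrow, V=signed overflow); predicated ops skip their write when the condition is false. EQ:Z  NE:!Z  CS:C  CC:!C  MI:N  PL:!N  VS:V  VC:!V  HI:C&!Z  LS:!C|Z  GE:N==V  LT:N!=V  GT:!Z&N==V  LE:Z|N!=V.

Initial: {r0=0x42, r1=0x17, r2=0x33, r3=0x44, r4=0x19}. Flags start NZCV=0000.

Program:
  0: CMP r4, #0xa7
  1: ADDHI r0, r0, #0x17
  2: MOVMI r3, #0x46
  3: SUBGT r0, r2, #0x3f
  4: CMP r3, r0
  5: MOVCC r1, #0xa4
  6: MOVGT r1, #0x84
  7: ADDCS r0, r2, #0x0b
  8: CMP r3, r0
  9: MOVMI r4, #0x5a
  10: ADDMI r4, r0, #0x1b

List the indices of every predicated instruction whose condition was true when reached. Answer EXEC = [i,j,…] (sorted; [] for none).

0: ✓ CMP  NZCV=0000
1: · ADDHI
2: · MOVMI
3: ✓ SUBGT  r0←0xf4
4: ✓ CMP  NZCV=0000
5: ✓ MOVCC  r1←0xa4
6: ✓ MOVGT  r1←0x84
7: · ADDCS
8: ✓ CMP  NZCV=0000
9: · MOVMI
10: · ADDMI

EXEC = [3,5,6]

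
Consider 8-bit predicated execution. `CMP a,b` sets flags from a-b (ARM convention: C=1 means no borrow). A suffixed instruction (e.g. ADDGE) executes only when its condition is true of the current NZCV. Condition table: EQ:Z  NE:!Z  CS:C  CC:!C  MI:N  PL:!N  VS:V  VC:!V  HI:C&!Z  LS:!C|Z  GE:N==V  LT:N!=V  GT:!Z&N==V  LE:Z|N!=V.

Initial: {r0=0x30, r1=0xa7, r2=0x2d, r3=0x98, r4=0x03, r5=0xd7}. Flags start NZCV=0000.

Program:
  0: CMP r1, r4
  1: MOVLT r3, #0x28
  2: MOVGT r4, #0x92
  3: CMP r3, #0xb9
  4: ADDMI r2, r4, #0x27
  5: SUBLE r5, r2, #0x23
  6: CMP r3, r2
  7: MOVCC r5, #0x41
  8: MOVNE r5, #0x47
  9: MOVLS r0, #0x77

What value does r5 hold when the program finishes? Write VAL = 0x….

VAL = 0x47

0: ✓ CMP  NZCV=1010
1: ✓ MOVLT  r3←0x28
2: · MOVGT
3: ✓ CMP  NZCV=0000
4: · ADDMI
5: · SUBLE
6: ✓ CMP  NZCV=1000
7: ✓ MOVCC  r5←0x41
8: ✓ MOVNE  r5←0x47
9: ✓ MOVLS  r0←0x77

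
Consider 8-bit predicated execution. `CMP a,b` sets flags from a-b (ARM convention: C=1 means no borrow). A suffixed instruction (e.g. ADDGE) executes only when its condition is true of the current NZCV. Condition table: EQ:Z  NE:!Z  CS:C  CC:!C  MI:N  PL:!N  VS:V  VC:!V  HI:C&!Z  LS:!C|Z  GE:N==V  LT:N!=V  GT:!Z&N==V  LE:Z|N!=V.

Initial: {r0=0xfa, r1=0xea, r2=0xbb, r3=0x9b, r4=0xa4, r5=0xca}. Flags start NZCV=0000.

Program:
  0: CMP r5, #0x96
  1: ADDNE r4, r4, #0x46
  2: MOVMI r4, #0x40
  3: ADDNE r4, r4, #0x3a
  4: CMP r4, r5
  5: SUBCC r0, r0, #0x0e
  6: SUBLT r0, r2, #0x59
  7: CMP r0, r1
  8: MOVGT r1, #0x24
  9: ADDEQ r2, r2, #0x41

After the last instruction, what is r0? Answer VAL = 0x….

VAL = 0xec

[0] flags=0010 → (cmp)
[1] flags=0010 NE?T → r4=0xea
[2] flags=0010 MI?F → skip
[3] flags=0010 NE?T → r4=0x24
[4] flags=0000 → (cmp)
[5] flags=0000 CC?T → r0=0xec
[6] flags=0000 LT?F → skip
[7] flags=0010 → (cmp)
[8] flags=0010 GT?T → r1=0x24
[9] flags=0010 EQ?F → skip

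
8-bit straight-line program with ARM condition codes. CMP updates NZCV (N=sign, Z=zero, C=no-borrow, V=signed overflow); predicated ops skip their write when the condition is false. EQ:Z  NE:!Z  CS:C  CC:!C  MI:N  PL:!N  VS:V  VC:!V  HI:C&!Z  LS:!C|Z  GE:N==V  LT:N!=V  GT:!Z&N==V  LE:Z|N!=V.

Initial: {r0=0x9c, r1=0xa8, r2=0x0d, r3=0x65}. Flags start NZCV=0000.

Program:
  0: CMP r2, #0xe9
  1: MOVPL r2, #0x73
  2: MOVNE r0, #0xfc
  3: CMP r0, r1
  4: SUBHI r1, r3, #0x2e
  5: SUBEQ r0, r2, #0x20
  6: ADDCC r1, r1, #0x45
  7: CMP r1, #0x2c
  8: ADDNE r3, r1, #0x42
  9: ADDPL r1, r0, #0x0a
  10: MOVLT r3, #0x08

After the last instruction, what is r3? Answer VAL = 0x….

VAL = 0x79

0: ✓ CMP  NZCV=0000
1: ✓ MOVPL  r2←0x73
2: ✓ MOVNE  r0←0xfc
3: ✓ CMP  NZCV=0010
4: ✓ SUBHI  r1←0x37
5: · SUBEQ
6: · ADDCC
7: ✓ CMP  NZCV=0010
8: ✓ ADDNE  r3←0x79
9: ✓ ADDPL  r1←0x06
10: · MOVLT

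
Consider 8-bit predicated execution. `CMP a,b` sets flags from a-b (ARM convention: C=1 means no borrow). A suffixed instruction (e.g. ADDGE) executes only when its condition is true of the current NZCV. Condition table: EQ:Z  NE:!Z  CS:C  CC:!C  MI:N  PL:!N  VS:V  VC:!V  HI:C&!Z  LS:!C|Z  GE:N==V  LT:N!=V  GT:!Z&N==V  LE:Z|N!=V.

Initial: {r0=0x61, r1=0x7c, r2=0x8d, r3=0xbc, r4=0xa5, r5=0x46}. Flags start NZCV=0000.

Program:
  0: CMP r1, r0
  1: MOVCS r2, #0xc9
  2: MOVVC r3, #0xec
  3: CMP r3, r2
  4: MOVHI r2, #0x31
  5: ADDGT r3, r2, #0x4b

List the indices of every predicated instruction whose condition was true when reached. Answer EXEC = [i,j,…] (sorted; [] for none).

EXEC = [1,2,4,5]

[0] flags=0010 → (cmp)
[1] flags=0010 CS?T → r2=0xc9
[2] flags=0010 VC?T → r3=0xec
[3] flags=0010 → (cmp)
[4] flags=0010 HI?T → r2=0x31
[5] flags=0010 GT?T → r3=0x7c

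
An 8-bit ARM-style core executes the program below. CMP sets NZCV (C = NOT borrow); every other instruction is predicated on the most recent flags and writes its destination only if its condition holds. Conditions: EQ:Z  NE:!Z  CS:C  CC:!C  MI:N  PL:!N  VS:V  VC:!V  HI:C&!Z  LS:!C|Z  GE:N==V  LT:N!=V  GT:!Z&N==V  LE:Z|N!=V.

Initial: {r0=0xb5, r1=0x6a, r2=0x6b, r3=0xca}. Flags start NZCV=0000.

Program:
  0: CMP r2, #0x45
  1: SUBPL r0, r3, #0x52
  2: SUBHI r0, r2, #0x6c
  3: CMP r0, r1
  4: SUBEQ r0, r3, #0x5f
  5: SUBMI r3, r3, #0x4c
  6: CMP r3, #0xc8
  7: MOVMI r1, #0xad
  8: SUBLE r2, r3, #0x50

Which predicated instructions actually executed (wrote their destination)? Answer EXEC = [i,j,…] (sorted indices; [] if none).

[0] flags=0010 → (cmp)
[1] flags=0010 PL?T → r0=0x78
[2] flags=0010 HI?T → r0=0xff
[3] flags=1010 → (cmp)
[4] flags=1010 EQ?F → skip
[5] flags=1010 MI?T → r3=0x7e
[6] flags=1001 → (cmp)
[7] flags=1001 MI?T → r1=0xad
[8] flags=1001 LE?F → skip

EXEC = [1,2,5,7]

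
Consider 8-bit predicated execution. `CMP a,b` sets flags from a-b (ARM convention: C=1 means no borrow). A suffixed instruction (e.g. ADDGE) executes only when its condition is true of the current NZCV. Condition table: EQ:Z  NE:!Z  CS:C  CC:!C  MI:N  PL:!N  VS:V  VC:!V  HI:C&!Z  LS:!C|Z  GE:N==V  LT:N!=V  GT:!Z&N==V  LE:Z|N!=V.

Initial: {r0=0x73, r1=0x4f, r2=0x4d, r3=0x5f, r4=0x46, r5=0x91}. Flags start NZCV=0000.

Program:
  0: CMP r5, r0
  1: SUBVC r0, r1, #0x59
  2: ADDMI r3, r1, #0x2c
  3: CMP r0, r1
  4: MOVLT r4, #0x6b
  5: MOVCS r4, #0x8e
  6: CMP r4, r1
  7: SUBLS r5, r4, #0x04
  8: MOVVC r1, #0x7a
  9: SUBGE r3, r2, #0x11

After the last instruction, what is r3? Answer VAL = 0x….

[0] flags=0011 → (cmp)
[1] flags=0011 VC?F → skip
[2] flags=0011 MI?F → skip
[3] flags=0010 → (cmp)
[4] flags=0010 LT?F → skip
[5] flags=0010 CS?T → r4=0x8e
[6] flags=0011 → (cmp)
[7] flags=0011 LS?F → skip
[8] flags=0011 VC?F → skip
[9] flags=0011 GE?F → skip

VAL = 0x5f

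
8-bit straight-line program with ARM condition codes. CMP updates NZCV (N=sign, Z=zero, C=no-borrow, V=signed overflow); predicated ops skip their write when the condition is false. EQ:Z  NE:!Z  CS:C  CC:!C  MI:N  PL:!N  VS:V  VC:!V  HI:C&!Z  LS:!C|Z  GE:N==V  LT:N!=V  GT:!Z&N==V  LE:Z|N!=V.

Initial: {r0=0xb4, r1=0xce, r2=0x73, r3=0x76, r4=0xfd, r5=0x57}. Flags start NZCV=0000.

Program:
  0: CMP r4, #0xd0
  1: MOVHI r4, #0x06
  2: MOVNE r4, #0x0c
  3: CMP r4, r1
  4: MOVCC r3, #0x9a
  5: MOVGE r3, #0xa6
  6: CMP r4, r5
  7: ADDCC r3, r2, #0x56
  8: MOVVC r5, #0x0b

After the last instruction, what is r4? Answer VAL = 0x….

VAL = 0x0c

[0] flags=0010 → (cmp)
[1] flags=0010 HI?T → r4=0x06
[2] flags=0010 NE?T → r4=0x0c
[3] flags=0000 → (cmp)
[4] flags=0000 CC?T → r3=0x9a
[5] flags=0000 GE?T → r3=0xa6
[6] flags=1000 → (cmp)
[7] flags=1000 CC?T → r3=0xc9
[8] flags=1000 VC?T → r5=0x0b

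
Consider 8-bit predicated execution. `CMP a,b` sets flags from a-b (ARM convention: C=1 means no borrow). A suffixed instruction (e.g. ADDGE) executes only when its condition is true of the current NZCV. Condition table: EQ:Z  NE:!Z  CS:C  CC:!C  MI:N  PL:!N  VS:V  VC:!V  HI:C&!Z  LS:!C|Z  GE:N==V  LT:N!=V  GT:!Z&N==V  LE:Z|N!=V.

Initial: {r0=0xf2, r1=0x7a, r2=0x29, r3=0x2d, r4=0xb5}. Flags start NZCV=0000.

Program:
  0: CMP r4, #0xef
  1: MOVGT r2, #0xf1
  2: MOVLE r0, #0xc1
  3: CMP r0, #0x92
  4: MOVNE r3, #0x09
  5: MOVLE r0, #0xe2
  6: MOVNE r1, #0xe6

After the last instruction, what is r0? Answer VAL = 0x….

[0] flags=1000 → (cmp)
[1] flags=1000 GT?F → skip
[2] flags=1000 LE?T → r0=0xc1
[3] flags=0010 → (cmp)
[4] flags=0010 NE?T → r3=0x09
[5] flags=0010 LE?F → skip
[6] flags=0010 NE?T → r1=0xe6

VAL = 0xc1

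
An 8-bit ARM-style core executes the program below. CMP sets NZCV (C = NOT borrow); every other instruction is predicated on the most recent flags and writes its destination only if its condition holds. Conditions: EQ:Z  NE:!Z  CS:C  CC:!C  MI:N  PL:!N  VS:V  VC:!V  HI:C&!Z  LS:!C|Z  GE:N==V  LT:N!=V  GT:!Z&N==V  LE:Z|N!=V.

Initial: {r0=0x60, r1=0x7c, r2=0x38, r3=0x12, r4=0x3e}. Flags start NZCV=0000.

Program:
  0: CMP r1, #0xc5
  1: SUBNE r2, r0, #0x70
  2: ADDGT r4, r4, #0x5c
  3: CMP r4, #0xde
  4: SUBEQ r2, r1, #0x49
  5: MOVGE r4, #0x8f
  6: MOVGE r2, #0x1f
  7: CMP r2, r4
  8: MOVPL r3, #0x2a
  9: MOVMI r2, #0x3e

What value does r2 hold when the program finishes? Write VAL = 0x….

[0] flags=1001 → (cmp)
[1] flags=1001 NE?T → r2=0xf0
[2] flags=1001 GT?T → r4=0x9a
[3] flags=1000 → (cmp)
[4] flags=1000 EQ?F → skip
[5] flags=1000 GE?F → skip
[6] flags=1000 GE?F → skip
[7] flags=0010 → (cmp)
[8] flags=0010 PL?T → r3=0x2a
[9] flags=0010 MI?F → skip

VAL = 0xf0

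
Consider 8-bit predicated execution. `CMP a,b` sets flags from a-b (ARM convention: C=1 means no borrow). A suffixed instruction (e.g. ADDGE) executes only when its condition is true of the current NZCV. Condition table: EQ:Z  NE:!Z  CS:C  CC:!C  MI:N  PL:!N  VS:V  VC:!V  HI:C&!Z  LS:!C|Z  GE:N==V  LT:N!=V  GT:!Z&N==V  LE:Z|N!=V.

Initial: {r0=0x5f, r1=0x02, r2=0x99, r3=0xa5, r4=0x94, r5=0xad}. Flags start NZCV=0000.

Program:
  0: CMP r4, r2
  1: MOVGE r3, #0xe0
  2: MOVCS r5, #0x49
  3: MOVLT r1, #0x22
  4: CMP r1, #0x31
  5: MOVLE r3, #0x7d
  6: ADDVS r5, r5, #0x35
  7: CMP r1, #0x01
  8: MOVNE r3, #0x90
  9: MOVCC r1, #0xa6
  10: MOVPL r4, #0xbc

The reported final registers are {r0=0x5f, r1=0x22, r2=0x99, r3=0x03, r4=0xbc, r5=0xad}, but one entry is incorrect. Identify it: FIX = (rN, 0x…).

0: ✓ CMP  NZCV=1000
1: · MOVGE
2: · MOVCS
3: ✓ MOVLT  r1←0x22
4: ✓ CMP  NZCV=1000
5: ✓ MOVLE  r3←0x7d
6: · ADDVS
7: ✓ CMP  NZCV=0010
8: ✓ MOVNE  r3←0x90
9: · MOVCC
10: ✓ MOVPL  r4←0xbc

FIX = (r3, 0x90)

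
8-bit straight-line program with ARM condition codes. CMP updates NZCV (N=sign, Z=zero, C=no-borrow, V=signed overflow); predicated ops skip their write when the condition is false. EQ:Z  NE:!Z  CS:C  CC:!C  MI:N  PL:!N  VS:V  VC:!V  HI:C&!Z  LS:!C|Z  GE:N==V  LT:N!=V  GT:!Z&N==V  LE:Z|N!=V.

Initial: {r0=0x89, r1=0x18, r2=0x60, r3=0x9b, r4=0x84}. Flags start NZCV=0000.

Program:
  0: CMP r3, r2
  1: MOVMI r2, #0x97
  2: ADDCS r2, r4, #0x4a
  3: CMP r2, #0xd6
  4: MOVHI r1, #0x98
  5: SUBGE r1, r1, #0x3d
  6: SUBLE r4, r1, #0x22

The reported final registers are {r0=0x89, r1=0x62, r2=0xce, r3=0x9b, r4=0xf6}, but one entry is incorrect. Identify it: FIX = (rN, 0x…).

FIX = (r1, 0x18)

0: ✓ CMP  NZCV=0011
1: · MOVMI
2: ✓ ADDCS  r2←0xce
3: ✓ CMP  NZCV=1000
4: · MOVHI
5: · SUBGE
6: ✓ SUBLE  r4←0xf6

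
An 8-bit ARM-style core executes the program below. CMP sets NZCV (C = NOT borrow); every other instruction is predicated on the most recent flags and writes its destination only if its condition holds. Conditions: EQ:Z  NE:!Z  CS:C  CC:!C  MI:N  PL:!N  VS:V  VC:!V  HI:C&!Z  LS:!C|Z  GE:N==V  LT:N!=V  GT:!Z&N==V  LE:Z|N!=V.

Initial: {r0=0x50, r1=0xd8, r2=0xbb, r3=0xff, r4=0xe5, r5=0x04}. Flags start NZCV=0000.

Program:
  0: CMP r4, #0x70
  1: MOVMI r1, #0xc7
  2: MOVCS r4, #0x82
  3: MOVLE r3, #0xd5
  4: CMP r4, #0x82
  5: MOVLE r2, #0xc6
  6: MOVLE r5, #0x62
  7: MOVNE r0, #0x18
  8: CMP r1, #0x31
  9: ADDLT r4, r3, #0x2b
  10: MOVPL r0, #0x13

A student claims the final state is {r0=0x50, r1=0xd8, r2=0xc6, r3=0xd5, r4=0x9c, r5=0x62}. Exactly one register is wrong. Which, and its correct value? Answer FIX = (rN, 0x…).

FIX = (r4, 0x00)

[0] flags=0011 → (cmp)
[1] flags=0011 MI?F → skip
[2] flags=0011 CS?T → r4=0x82
[3] flags=0011 LE?T → r3=0xd5
[4] flags=0110 → (cmp)
[5] flags=0110 LE?T → r2=0xc6
[6] flags=0110 LE?T → r5=0x62
[7] flags=0110 NE?F → skip
[8] flags=1010 → (cmp)
[9] flags=1010 LT?T → r4=0x00
[10] flags=1010 PL?F → skip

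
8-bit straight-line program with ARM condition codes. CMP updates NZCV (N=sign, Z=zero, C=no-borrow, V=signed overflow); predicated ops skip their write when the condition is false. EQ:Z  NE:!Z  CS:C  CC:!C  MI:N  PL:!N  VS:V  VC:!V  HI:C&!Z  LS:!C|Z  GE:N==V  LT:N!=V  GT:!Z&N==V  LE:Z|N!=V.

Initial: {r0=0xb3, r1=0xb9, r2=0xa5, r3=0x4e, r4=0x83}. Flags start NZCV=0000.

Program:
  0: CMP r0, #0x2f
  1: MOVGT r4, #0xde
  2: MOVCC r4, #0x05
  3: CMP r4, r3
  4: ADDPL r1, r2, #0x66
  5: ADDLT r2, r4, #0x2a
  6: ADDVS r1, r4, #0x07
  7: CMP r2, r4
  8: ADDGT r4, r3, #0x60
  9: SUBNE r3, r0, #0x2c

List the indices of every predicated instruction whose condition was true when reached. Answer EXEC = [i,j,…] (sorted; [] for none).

EXEC = [4,5,6,8,9]

0: ✓ CMP  NZCV=1010
1: · MOVGT
2: · MOVCC
3: ✓ CMP  NZCV=0011
4: ✓ ADDPL  r1←0x0b
5: ✓ ADDLT  r2←0xad
6: ✓ ADDVS  r1←0x8a
7: ✓ CMP  NZCV=0010
8: ✓ ADDGT  r4←0xae
9: ✓ SUBNE  r3←0x87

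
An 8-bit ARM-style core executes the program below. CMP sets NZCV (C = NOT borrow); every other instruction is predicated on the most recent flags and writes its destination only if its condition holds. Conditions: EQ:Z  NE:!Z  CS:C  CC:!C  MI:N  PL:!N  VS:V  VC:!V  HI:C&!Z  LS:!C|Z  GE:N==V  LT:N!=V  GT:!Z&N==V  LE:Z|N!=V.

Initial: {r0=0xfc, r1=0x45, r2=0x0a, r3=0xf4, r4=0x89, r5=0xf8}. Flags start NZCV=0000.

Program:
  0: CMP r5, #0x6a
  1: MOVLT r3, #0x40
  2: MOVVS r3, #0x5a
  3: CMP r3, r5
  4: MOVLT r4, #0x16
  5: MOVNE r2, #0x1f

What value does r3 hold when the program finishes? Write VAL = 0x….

[0] flags=1010 → (cmp)
[1] flags=1010 LT?T → r3=0x40
[2] flags=1010 VS?F → skip
[3] flags=0000 → (cmp)
[4] flags=0000 LT?F → skip
[5] flags=0000 NE?T → r2=0x1f

VAL = 0x40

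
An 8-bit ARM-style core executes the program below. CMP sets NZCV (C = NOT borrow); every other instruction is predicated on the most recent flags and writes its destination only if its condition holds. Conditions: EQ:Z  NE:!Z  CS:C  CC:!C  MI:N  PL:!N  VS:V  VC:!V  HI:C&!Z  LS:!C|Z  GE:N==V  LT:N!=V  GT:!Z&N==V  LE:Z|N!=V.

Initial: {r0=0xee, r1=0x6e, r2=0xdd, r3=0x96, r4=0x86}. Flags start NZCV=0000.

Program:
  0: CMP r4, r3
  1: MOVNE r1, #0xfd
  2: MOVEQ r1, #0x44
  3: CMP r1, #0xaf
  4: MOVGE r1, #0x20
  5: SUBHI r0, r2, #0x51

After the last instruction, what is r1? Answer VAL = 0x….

VAL = 0x20

[0] flags=1000 → (cmp)
[1] flags=1000 NE?T → r1=0xfd
[2] flags=1000 EQ?F → skip
[3] flags=0010 → (cmp)
[4] flags=0010 GE?T → r1=0x20
[5] flags=0010 HI?T → r0=0x8c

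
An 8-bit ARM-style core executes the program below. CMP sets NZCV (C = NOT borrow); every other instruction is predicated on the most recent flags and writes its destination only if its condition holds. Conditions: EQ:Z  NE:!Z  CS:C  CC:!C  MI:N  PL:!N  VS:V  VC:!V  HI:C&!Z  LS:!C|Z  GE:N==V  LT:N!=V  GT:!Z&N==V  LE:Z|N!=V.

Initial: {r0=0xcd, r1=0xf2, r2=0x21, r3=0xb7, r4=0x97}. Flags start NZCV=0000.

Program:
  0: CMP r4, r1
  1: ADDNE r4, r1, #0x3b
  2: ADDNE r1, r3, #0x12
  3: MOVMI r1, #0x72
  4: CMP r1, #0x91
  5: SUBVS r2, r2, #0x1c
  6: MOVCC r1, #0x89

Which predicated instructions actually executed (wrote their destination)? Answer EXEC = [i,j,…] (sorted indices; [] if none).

[0] flags=1000 → (cmp)
[1] flags=1000 NE?T → r4=0x2d
[2] flags=1000 NE?T → r1=0xc9
[3] flags=1000 MI?T → r1=0x72
[4] flags=1001 → (cmp)
[5] flags=1001 VS?T → r2=0x05
[6] flags=1001 CC?T → r1=0x89

EXEC = [1,2,3,5,6]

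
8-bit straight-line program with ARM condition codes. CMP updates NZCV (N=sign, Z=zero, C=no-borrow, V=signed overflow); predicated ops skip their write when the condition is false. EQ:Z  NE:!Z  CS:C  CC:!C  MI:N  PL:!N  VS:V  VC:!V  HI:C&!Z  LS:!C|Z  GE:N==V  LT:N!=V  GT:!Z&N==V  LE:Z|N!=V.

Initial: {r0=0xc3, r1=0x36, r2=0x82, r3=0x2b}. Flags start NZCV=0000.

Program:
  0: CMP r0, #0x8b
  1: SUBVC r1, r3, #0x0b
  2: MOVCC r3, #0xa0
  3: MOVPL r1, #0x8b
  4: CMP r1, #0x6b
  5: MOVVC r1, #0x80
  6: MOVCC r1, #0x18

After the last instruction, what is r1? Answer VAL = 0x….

VAL = 0x8b

[0] flags=0010 → (cmp)
[1] flags=0010 VC?T → r1=0x20
[2] flags=0010 CC?F → skip
[3] flags=0010 PL?T → r1=0x8b
[4] flags=0011 → (cmp)
[5] flags=0011 VC?F → skip
[6] flags=0011 CC?F → skip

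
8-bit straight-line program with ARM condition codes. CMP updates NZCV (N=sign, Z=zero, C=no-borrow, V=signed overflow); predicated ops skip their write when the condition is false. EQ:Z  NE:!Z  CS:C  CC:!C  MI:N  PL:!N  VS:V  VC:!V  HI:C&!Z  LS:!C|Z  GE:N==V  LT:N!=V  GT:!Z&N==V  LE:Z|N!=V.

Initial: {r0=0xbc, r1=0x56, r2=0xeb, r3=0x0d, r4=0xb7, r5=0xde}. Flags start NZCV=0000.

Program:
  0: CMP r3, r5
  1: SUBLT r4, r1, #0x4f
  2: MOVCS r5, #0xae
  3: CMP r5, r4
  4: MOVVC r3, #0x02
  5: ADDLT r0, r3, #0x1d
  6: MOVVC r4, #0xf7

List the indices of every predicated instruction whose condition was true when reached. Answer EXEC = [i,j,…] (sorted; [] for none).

EXEC = [4,6]

[0] flags=0000 → (cmp)
[1] flags=0000 LT?F → skip
[2] flags=0000 CS?F → skip
[3] flags=0010 → (cmp)
[4] flags=0010 VC?T → r3=0x02
[5] flags=0010 LT?F → skip
[6] flags=0010 VC?T → r4=0xf7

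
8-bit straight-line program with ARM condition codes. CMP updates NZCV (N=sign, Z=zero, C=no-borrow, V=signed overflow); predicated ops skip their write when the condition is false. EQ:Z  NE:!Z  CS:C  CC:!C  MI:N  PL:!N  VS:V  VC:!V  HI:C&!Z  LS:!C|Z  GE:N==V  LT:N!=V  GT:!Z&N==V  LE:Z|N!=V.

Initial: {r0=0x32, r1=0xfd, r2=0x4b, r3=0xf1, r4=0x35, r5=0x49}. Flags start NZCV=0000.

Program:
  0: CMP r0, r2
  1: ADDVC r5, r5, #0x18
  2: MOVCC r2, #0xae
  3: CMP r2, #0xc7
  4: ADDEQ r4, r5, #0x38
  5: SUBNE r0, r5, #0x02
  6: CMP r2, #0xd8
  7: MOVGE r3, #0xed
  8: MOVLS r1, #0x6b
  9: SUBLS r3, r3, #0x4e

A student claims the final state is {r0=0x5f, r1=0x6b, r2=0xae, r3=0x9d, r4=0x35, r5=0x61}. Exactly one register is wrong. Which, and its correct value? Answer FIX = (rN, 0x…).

FIX = (r3, 0xa3)

0: ✓ CMP  NZCV=1000
1: ✓ ADDVC  r5←0x61
2: ✓ MOVCC  r2←0xae
3: ✓ CMP  NZCV=1000
4: · ADDEQ
5: ✓ SUBNE  r0←0x5f
6: ✓ CMP  NZCV=1000
7: · MOVGE
8: ✓ MOVLS  r1←0x6b
9: ✓ SUBLS  r3←0xa3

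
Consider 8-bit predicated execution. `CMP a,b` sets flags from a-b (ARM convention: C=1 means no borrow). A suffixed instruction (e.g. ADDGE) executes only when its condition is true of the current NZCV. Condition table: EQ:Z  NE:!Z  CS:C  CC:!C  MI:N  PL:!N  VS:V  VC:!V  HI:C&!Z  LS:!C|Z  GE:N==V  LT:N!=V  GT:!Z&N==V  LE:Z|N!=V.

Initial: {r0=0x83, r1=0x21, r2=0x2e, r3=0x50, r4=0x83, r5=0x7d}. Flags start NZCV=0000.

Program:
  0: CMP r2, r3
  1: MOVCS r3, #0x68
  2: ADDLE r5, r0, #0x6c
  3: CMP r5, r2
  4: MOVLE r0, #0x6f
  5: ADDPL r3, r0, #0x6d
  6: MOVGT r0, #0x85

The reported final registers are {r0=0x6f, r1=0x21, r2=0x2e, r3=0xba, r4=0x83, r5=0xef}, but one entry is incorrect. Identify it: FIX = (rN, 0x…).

[0] flags=1000 → (cmp)
[1] flags=1000 CS?F → skip
[2] flags=1000 LE?T → r5=0xef
[3] flags=1010 → (cmp)
[4] flags=1010 LE?T → r0=0x6f
[5] flags=1010 PL?F → skip
[6] flags=1010 GT?F → skip

FIX = (r3, 0x50)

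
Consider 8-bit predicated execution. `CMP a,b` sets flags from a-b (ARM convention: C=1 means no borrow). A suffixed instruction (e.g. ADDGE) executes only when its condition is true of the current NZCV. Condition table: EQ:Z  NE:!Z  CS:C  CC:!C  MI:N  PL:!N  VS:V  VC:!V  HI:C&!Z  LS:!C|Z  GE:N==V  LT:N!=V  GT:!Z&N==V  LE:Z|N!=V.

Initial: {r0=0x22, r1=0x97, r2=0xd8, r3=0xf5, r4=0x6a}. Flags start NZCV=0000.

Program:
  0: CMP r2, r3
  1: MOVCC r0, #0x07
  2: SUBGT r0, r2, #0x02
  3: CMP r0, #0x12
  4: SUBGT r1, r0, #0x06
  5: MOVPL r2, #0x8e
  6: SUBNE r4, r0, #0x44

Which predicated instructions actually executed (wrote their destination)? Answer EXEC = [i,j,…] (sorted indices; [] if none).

EXEC = [1,6]

0: ✓ CMP  NZCV=1000
1: ✓ MOVCC  r0←0x07
2: · SUBGT
3: ✓ CMP  NZCV=1000
4: · SUBGT
5: · MOVPL
6: ✓ SUBNE  r4←0xc3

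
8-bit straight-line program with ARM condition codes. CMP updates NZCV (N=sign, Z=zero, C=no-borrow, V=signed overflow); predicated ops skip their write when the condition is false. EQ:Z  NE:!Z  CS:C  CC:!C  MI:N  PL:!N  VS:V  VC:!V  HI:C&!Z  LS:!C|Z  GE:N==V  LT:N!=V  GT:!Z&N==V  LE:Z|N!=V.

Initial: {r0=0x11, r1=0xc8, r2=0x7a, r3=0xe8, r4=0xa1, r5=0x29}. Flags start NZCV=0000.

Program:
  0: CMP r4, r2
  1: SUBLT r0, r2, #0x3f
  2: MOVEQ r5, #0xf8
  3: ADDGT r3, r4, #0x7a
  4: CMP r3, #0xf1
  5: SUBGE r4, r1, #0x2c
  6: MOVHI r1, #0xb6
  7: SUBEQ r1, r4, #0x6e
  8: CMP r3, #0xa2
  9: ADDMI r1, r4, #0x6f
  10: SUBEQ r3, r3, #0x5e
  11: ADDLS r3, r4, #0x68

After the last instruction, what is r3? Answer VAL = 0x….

0: ✓ CMP  NZCV=0011
1: ✓ SUBLT  r0←0x3b
2: · MOVEQ
3: · ADDGT
4: ✓ CMP  NZCV=1000
5: · SUBGE
6: · MOVHI
7: · SUBEQ
8: ✓ CMP  NZCV=0010
9: · ADDMI
10: · SUBEQ
11: · ADDLS

VAL = 0xe8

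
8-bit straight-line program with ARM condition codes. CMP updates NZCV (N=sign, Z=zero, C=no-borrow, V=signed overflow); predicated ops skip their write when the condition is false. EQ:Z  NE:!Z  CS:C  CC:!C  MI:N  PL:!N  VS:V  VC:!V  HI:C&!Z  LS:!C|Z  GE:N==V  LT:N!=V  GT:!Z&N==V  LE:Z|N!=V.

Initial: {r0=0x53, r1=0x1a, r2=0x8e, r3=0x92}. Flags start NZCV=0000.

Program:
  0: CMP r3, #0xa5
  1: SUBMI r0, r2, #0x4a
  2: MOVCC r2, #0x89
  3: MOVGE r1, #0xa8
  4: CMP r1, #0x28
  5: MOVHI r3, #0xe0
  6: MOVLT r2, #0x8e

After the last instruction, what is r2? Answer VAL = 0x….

VAL = 0x8e

0: ✓ CMP  NZCV=1000
1: ✓ SUBMI  r0←0x44
2: ✓ MOVCC  r2←0x89
3: · MOVGE
4: ✓ CMP  NZCV=1000
5: · MOVHI
6: ✓ MOVLT  r2←0x8e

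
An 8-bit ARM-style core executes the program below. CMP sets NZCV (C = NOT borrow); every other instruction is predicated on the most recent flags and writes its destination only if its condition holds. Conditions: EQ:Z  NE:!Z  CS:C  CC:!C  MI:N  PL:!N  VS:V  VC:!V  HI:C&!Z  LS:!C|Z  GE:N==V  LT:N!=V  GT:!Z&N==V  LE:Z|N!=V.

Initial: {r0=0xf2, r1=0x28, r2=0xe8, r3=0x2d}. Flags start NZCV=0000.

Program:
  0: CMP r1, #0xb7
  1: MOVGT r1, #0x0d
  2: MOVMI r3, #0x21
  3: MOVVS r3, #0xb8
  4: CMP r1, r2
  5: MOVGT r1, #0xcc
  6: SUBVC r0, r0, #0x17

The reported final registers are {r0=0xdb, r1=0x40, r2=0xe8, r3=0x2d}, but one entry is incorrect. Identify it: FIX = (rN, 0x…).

FIX = (r1, 0xcc)

[0] flags=0000 → (cmp)
[1] flags=0000 GT?T → r1=0x0d
[2] flags=0000 MI?F → skip
[3] flags=0000 VS?F → skip
[4] flags=0000 → (cmp)
[5] flags=0000 GT?T → r1=0xcc
[6] flags=0000 VC?T → r0=0xdb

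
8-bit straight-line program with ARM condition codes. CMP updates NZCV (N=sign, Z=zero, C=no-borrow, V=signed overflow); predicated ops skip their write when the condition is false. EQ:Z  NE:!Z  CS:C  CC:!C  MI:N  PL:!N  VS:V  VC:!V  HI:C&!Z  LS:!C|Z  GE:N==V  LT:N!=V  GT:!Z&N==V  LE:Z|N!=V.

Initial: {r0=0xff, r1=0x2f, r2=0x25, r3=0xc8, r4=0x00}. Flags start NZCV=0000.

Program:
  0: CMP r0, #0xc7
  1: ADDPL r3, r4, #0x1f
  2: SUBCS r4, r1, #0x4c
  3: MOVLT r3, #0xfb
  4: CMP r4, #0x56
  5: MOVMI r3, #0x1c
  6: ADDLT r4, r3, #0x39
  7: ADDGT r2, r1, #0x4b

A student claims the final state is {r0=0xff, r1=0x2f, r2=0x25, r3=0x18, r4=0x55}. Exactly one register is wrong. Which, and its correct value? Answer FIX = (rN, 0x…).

[0] flags=0010 → (cmp)
[1] flags=0010 PL?T → r3=0x1f
[2] flags=0010 CS?T → r4=0xe3
[3] flags=0010 LT?F → skip
[4] flags=1010 → (cmp)
[5] flags=1010 MI?T → r3=0x1c
[6] flags=1010 LT?T → r4=0x55
[7] flags=1010 GT?F → skip

FIX = (r3, 0x1c)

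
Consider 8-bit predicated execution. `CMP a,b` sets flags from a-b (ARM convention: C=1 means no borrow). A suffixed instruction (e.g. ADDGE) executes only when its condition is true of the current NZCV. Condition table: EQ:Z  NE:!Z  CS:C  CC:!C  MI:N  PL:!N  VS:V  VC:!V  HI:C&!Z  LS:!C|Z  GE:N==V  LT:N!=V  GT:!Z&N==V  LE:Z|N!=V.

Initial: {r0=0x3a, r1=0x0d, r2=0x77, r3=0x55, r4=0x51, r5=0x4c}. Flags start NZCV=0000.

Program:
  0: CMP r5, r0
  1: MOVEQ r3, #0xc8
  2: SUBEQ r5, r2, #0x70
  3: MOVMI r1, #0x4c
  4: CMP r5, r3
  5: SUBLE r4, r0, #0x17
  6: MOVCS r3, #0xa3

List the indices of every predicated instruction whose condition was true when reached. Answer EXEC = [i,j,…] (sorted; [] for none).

[0] flags=0010 → (cmp)
[1] flags=0010 EQ?F → skip
[2] flags=0010 EQ?F → skip
[3] flags=0010 MI?F → skip
[4] flags=1000 → (cmp)
[5] flags=1000 LE?T → r4=0x23
[6] flags=1000 CS?F → skip

EXEC = [5]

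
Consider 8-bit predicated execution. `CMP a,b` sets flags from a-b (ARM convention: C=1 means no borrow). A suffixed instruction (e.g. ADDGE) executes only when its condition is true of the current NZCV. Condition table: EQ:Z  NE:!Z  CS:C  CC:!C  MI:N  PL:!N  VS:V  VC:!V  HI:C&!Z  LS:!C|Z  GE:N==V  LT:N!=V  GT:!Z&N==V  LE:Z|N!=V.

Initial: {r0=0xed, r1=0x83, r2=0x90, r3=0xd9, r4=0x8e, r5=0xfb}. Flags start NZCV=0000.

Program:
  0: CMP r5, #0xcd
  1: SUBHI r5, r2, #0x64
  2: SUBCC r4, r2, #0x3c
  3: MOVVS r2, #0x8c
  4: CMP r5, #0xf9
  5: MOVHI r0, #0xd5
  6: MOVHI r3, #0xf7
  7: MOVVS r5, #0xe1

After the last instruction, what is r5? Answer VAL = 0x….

VAL = 0x2c

[0] flags=0010 → (cmp)
[1] flags=0010 HI?T → r5=0x2c
[2] flags=0010 CC?F → skip
[3] flags=0010 VS?F → skip
[4] flags=0000 → (cmp)
[5] flags=0000 HI?F → skip
[6] flags=0000 HI?F → skip
[7] flags=0000 VS?F → skip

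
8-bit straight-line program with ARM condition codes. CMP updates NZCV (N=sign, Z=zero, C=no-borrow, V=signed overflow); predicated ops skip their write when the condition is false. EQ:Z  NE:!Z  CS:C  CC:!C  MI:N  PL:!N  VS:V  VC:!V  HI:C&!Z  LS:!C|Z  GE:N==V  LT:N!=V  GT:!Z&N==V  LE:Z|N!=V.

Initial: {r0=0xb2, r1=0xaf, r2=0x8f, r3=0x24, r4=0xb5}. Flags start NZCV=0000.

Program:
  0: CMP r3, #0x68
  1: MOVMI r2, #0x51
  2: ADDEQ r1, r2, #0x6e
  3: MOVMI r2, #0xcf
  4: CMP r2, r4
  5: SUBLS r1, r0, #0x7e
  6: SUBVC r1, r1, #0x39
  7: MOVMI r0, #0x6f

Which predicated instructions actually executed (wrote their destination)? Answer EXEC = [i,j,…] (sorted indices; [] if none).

[0] flags=1000 → (cmp)
[1] flags=1000 MI?T → r2=0x51
[2] flags=1000 EQ?F → skip
[3] flags=1000 MI?T → r2=0xcf
[4] flags=0010 → (cmp)
[5] flags=0010 LS?F → skip
[6] flags=0010 VC?T → r1=0x76
[7] flags=0010 MI?F → skip

EXEC = [1,3,6]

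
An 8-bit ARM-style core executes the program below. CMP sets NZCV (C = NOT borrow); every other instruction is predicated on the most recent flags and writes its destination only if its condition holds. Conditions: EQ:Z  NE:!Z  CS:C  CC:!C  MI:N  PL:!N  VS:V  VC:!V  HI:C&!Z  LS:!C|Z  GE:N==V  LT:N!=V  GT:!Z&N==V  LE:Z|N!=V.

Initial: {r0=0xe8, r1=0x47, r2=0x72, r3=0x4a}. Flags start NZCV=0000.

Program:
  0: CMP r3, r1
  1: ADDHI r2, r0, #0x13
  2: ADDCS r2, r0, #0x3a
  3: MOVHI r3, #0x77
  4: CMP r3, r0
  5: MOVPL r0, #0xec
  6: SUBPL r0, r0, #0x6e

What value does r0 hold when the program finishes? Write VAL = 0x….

VAL = 0xe8

0: ✓ CMP  NZCV=0010
1: ✓ ADDHI  r2←0xfb
2: ✓ ADDCS  r2←0x22
3: ✓ MOVHI  r3←0x77
4: ✓ CMP  NZCV=1001
5: · MOVPL
6: · SUBPL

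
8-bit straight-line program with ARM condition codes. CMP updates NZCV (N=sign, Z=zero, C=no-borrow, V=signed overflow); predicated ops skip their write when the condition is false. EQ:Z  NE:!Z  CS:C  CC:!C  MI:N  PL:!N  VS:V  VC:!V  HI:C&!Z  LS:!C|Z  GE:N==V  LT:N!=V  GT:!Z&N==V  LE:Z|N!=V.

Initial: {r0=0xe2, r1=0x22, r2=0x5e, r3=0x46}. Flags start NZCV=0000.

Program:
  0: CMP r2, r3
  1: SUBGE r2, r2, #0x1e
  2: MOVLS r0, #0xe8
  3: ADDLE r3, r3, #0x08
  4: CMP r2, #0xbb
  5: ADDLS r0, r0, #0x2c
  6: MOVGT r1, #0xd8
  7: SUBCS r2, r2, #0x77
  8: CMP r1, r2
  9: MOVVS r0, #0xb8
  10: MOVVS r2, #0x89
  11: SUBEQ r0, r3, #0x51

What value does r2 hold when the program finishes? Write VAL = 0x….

[0] flags=0010 → (cmp)
[1] flags=0010 GE?T → r2=0x40
[2] flags=0010 LS?F → skip
[3] flags=0010 LE?F → skip
[4] flags=1001 → (cmp)
[5] flags=1001 LS?T → r0=0x0e
[6] flags=1001 GT?T → r1=0xd8
[7] flags=1001 CS?F → skip
[8] flags=1010 → (cmp)
[9] flags=1010 VS?F → skip
[10] flags=1010 VS?F → skip
[11] flags=1010 EQ?F → skip

VAL = 0x40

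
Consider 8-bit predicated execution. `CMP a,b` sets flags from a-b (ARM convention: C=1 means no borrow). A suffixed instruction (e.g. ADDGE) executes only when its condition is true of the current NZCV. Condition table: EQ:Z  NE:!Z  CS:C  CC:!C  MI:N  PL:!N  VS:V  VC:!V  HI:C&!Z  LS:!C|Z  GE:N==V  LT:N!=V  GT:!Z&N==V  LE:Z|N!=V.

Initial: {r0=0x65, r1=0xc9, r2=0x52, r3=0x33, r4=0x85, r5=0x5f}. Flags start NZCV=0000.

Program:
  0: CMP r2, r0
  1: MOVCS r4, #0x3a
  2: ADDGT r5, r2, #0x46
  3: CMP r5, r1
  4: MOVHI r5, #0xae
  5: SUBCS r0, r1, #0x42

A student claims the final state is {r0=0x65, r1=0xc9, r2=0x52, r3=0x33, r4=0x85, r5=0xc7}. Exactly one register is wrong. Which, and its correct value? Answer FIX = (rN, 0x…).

FIX = (r5, 0x5f)

0: ✓ CMP  NZCV=1000
1: · MOVCS
2: · ADDGT
3: ✓ CMP  NZCV=1001
4: · MOVHI
5: · SUBCS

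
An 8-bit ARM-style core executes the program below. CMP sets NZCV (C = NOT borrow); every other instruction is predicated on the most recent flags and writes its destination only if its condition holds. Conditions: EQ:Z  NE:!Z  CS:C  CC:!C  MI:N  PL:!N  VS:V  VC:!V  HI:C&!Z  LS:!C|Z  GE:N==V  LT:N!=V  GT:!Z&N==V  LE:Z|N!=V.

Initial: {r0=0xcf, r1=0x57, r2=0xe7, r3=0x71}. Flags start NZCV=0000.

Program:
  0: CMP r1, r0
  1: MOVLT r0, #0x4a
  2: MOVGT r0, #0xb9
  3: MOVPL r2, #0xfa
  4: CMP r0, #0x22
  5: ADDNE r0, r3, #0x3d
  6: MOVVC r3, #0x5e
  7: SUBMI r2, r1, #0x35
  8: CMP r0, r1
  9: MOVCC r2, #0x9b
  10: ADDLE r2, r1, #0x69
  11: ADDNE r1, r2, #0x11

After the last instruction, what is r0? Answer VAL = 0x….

VAL = 0xae

0: ✓ CMP  NZCV=1001
1: · MOVLT
2: ✓ MOVGT  r0←0xb9
3: · MOVPL
4: ✓ CMP  NZCV=1010
5: ✓ ADDNE  r0←0xae
6: ✓ MOVVC  r3←0x5e
7: ✓ SUBMI  r2←0x22
8: ✓ CMP  NZCV=0011
9: · MOVCC
10: ✓ ADDLE  r2←0xc0
11: ✓ ADDNE  r1←0xd1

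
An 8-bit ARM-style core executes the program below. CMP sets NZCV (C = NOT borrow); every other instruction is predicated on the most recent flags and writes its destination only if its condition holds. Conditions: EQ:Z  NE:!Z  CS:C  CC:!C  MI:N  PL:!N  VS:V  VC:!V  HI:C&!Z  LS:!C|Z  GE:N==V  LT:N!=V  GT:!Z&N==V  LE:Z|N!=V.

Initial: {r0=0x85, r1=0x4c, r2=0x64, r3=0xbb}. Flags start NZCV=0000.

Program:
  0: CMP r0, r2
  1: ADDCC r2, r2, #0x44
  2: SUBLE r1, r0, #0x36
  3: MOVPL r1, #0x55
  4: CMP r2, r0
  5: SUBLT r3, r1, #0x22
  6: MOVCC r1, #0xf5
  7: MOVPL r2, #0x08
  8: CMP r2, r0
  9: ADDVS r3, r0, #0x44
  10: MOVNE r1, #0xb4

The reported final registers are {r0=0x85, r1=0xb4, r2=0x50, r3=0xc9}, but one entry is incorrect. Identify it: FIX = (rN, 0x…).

FIX = (r2, 0x64)

[0] flags=0011 → (cmp)
[1] flags=0011 CC?F → skip
[2] flags=0011 LE?T → r1=0x4f
[3] flags=0011 PL?T → r1=0x55
[4] flags=1001 → (cmp)
[5] flags=1001 LT?F → skip
[6] flags=1001 CC?T → r1=0xf5
[7] flags=1001 PL?F → skip
[8] flags=1001 → (cmp)
[9] flags=1001 VS?T → r3=0xc9
[10] flags=1001 NE?T → r1=0xb4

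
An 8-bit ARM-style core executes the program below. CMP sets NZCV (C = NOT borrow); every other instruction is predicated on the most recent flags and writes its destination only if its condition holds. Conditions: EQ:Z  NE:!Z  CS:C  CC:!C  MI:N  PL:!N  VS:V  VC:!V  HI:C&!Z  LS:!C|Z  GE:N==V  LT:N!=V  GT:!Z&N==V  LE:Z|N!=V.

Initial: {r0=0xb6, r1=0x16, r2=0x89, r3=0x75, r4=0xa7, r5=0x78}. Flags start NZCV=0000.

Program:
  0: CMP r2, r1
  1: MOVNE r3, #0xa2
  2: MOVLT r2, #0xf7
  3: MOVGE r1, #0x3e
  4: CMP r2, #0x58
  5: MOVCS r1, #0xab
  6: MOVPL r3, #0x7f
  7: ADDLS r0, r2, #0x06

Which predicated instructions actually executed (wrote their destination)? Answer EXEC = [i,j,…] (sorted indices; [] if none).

0: ✓ CMP  NZCV=0011
1: ✓ MOVNE  r3←0xa2
2: ✓ MOVLT  r2←0xf7
3: · MOVGE
4: ✓ CMP  NZCV=1010
5: ✓ MOVCS  r1←0xab
6: · MOVPL
7: · ADDLS

EXEC = [1,2,5]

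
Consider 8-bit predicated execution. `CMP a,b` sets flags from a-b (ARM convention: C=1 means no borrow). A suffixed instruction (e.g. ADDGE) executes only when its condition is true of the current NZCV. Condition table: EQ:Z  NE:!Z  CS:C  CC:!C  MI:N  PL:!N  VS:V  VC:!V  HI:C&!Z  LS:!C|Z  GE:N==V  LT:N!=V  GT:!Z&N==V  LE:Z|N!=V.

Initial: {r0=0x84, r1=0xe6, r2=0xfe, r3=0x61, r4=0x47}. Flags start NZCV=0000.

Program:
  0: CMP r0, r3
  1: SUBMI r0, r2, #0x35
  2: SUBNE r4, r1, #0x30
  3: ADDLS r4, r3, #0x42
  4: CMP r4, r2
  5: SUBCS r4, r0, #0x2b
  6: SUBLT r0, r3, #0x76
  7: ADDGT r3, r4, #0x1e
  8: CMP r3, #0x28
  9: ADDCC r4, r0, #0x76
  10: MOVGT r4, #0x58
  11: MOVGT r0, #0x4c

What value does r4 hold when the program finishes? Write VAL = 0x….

[0] flags=0011 → (cmp)
[1] flags=0011 MI?F → skip
[2] flags=0011 NE?T → r4=0xb6
[3] flags=0011 LS?F → skip
[4] flags=1000 → (cmp)
[5] flags=1000 CS?F → skip
[6] flags=1000 LT?T → r0=0xeb
[7] flags=1000 GT?F → skip
[8] flags=0010 → (cmp)
[9] flags=0010 CC?F → skip
[10] flags=0010 GT?T → r4=0x58
[11] flags=0010 GT?T → r0=0x4c

VAL = 0x58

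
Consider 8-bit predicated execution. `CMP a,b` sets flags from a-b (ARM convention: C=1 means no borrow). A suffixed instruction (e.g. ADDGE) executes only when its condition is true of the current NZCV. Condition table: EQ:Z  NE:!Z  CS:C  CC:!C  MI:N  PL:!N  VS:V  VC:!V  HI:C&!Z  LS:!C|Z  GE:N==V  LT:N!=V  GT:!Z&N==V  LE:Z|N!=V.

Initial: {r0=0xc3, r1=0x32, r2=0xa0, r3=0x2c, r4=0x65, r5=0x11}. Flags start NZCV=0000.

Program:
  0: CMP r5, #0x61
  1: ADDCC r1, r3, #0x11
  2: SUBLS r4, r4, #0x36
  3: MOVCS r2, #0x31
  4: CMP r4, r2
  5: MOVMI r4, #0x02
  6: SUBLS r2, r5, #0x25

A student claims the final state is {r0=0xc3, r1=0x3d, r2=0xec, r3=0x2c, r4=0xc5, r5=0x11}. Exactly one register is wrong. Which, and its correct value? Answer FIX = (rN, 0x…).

[0] flags=1000 → (cmp)
[1] flags=1000 CC?T → r1=0x3d
[2] flags=1000 LS?T → r4=0x2f
[3] flags=1000 CS?F → skip
[4] flags=1001 → (cmp)
[5] flags=1001 MI?T → r4=0x02
[6] flags=1001 LS?T → r2=0xec

FIX = (r4, 0x02)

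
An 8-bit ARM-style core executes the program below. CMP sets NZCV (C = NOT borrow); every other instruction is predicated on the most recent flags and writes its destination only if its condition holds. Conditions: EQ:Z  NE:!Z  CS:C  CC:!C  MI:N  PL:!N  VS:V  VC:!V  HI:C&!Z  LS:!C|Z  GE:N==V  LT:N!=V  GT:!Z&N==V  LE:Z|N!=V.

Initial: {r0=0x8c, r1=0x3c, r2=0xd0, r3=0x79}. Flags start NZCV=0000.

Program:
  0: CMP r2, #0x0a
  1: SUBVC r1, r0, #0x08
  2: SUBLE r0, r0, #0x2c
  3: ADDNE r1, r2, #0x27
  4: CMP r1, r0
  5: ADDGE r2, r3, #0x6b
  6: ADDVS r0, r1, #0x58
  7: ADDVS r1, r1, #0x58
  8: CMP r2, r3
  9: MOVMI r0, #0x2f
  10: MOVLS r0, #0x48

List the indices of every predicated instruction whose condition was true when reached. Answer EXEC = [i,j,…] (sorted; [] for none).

EXEC = [1,2,3]

[0] flags=1010 → (cmp)
[1] flags=1010 VC?T → r1=0x84
[2] flags=1010 LE?T → r0=0x60
[3] flags=1010 NE?T → r1=0xf7
[4] flags=1010 → (cmp)
[5] flags=1010 GE?F → skip
[6] flags=1010 VS?F → skip
[7] flags=1010 VS?F → skip
[8] flags=0011 → (cmp)
[9] flags=0011 MI?F → skip
[10] flags=0011 LS?F → skip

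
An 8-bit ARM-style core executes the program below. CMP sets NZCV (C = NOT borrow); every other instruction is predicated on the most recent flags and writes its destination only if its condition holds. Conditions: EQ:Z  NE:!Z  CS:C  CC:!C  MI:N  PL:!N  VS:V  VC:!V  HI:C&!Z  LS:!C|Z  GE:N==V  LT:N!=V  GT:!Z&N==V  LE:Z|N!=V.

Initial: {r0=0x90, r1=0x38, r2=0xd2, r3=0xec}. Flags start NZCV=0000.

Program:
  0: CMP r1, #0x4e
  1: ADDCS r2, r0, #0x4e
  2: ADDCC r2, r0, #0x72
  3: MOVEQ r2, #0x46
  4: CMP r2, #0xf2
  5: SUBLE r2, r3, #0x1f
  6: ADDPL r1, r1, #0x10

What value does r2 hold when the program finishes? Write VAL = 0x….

0: ✓ CMP  NZCV=1000
1: · ADDCS
2: ✓ ADDCC  r2←0x02
3: · MOVEQ
4: ✓ CMP  NZCV=0000
5: · SUBLE
6: ✓ ADDPL  r1←0x48

VAL = 0x02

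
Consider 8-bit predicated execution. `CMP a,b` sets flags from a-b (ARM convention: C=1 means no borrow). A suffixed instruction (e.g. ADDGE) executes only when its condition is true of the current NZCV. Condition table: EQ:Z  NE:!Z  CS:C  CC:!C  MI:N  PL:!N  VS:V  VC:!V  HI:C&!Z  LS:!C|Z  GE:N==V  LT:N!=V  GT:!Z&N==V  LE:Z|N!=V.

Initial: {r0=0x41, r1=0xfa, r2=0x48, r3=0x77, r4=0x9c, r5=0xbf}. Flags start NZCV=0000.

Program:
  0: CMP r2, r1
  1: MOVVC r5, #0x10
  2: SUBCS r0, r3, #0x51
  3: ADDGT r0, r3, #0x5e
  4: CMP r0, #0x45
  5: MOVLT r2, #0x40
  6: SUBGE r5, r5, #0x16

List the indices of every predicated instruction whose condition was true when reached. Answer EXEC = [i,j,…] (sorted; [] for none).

[0] flags=0000 → (cmp)
[1] flags=0000 VC?T → r5=0x10
[2] flags=0000 CS?F → skip
[3] flags=0000 GT?T → r0=0xd5
[4] flags=1010 → (cmp)
[5] flags=1010 LT?T → r2=0x40
[6] flags=1010 GE?F → skip

EXEC = [1,3,5]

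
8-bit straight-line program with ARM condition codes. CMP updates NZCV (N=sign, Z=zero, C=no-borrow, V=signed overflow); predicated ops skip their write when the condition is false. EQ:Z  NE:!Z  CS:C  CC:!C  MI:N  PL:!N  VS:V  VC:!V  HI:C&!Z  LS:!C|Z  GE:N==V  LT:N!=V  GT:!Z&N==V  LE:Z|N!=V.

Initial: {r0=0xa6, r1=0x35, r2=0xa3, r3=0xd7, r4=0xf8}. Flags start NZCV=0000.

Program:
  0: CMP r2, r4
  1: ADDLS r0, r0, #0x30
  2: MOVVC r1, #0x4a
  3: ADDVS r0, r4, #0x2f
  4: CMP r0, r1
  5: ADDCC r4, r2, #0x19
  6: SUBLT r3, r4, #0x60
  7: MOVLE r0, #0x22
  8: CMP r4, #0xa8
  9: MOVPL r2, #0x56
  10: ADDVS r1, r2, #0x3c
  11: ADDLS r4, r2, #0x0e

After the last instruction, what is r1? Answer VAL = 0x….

0: ✓ CMP  NZCV=1000
1: ✓ ADDLS  r0←0xd6
2: ✓ MOVVC  r1←0x4a
3: · ADDVS
4: ✓ CMP  NZCV=1010
5: · ADDCC
6: ✓ SUBLT  r3←0x98
7: ✓ MOVLE  r0←0x22
8: ✓ CMP  NZCV=0010
9: ✓ MOVPL  r2←0x56
10: · ADDVS
11: · ADDLS

VAL = 0x4a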